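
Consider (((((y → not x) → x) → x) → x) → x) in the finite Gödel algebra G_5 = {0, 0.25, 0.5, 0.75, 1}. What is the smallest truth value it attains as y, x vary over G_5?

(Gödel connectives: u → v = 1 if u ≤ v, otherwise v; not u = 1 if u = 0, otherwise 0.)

0.25

The minimum is attained at y = 0.25, x = 0.25:
  not x: Gödel ¬ of 0.25 = 0 (operand ≠ 0)
  (y → not x): 0.25 > 0, so result = 0
  ((y → not x) → x): 0 ≤ 0.25, so result = 1
  (((y → not x) → x) → x): 1 > 0.25, so result = 0.25
  ((((y → not x) → x) → x) → x): 0.25 ≤ 0.25, so result = 1
  (((((y → not x) → x) → x) → x) → x): 1 > 0.25, so result = 0.25
Checking all 25 assignments confirms none give a value below 0.25.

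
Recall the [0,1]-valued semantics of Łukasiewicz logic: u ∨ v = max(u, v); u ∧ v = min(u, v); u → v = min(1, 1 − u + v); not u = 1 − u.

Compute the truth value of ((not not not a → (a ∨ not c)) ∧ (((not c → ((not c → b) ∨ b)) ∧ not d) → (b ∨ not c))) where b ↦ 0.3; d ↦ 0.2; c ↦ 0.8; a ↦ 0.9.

not a: Łukasiewicz ¬ gives 1 − 0.9 = 0.1
not not a: Łukasiewicz ¬ gives 1 − 0.1 = 0.9
not not not a: Łukasiewicz ¬ gives 1 − 0.9 = 0.1
not c: Łukasiewicz ¬ gives 1 − 0.8 = 0.2
(a ∨ not c) = max(0.9, 0.2) = 0.9
(not not not a → (a ∨ not c)): min(1, 1 − 0.1 + 0.9) = 1
not c: Łukasiewicz ¬ gives 1 − 0.8 = 0.2
not c: Łukasiewicz ¬ gives 1 − 0.8 = 0.2
(not c → b): min(1, 1 − 0.2 + 0.3) = 1
((not c → b) ∨ b) = max(1, 0.3) = 1
(not c → ((not c → b) ∨ b)): min(1, 1 − 0.2 + 1) = 1
not d: Łukasiewicz ¬ gives 1 − 0.2 = 0.8
((not c → ((not c → b) ∨ b)) ∧ not d) = min(1, 0.8) = 0.8
not c: Łukasiewicz ¬ gives 1 − 0.8 = 0.2
(b ∨ not c) = max(0.3, 0.2) = 0.3
(((not c → ((not c → b) ∨ b)) ∧ not d) → (b ∨ not c)): min(1, 1 − 0.8 + 0.3) = 0.5
((not not not a → (a ∨ not c)) ∧ (((not c → ((not c → b) ∨ b)) ∧ not d) → (b ∨ not c))) = min(1, 0.5) = 0.5

0.50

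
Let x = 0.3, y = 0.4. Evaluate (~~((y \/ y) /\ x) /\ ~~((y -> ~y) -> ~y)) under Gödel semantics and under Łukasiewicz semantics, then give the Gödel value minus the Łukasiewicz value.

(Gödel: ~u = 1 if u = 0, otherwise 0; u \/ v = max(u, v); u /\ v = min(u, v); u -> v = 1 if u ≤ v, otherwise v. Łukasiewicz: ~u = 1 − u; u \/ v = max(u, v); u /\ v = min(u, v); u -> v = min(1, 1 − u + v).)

Gödel evaluation:
  (y \/ y) = max(0.4, 0.4) = 0.4
  ((y \/ y) /\ x) = min(0.4, 0.3) = 0.3
  ~((y \/ y) /\ x): Gödel ¬ of 0.3 = 0 (operand ≠ 0)
  ~~((y \/ y) /\ x): Gödel ¬ of 0 = 1 (operand is 0)
  ~y: Gödel ¬ of 0.4 = 0 (operand ≠ 0)
  (y -> ~y): 0.4 > 0, so result = 0
  ~y: Gödel ¬ of 0.4 = 0 (operand ≠ 0)
  ((y -> ~y) -> ~y): 0 ≤ 0, so result = 1
  ~((y -> ~y) -> ~y): Gödel ¬ of 1 = 0 (operand ≠ 0)
  ~~((y -> ~y) -> ~y): Gödel ¬ of 0 = 1 (operand is 0)
  (~~((y \/ y) /\ x) /\ ~~((y -> ~y) -> ~y)) = min(1, 1) = 1
  Gödel value = 1
Łukasiewicz evaluation:
  (y \/ y) = max(0.4, 0.4) = 0.4
  ((y \/ y) /\ x) = min(0.4, 0.3) = 0.3
  ~((y \/ y) /\ x): Łukasiewicz ¬ gives 1 − 0.3 = 0.7
  ~~((y \/ y) /\ x): Łukasiewicz ¬ gives 1 − 0.7 = 0.3
  ~y: Łukasiewicz ¬ gives 1 − 0.4 = 0.6
  (y -> ~y): min(1, 1 − 0.4 + 0.6) = 1
  ~y: Łukasiewicz ¬ gives 1 − 0.4 = 0.6
  ((y -> ~y) -> ~y): min(1, 1 − 1 + 0.6) = 0.6
  ~((y -> ~y) -> ~y): Łukasiewicz ¬ gives 1 − 0.6 = 0.4
  ~~((y -> ~y) -> ~y): Łukasiewicz ¬ gives 1 − 0.4 = 0.6
  (~~((y \/ y) /\ x) /\ ~~((y -> ~y) -> ~y)) = min(0.3, 0.6) = 0.3
  Łukasiewicz value = 0.3
Difference: 1 − 0.3 = 0.70

0.70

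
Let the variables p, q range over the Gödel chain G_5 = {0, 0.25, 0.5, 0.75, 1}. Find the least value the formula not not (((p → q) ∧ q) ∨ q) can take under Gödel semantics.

The minimum is attained at p = 0, q = 0:
  (p → q): 0 ≤ 0, so result = 1
  ((p → q) ∧ q) = min(1, 0) = 0
  (((p → q) ∧ q) ∨ q) = max(0, 0) = 0
  not (((p → q) ∧ q) ∨ q): Gödel ¬ of 0 = 1 (operand is 0)
  not not (((p → q) ∧ q) ∨ q): Gödel ¬ of 1 = 0 (operand ≠ 0)
Checking all 25 assignments confirms none give a value below 0.00.

0.00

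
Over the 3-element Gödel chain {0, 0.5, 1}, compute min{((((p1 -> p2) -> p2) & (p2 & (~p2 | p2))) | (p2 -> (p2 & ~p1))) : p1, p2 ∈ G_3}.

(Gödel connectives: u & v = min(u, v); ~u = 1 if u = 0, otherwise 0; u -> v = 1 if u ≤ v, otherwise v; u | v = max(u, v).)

The minimum is attained at p1 = 0.5, p2 = 0.5:
  (p1 -> p2): 0.5 ≤ 0.5, so result = 1
  ((p1 -> p2) -> p2): 1 > 0.5, so result = 0.5
  ~p2: Gödel ¬ of 0.5 = 0 (operand ≠ 0)
  (~p2 | p2) = max(0, 0.5) = 0.5
  (p2 & (~p2 | p2)) = min(0.5, 0.5) = 0.5
  (((p1 -> p2) -> p2) & (p2 & (~p2 | p2))) = min(0.5, 0.5) = 0.5
  ~p1: Gödel ¬ of 0.5 = 0 (operand ≠ 0)
  (p2 & ~p1) = min(0.5, 0) = 0
  (p2 -> (p2 & ~p1)): 0.5 > 0, so result = 0
  ((((p1 -> p2) -> p2) & (p2 & (~p2 | p2))) | (p2 -> (p2 & ~p1))) = max(0.5, 0) = 0.5
Checking all 9 assignments confirms none give a value below 0.50.

0.50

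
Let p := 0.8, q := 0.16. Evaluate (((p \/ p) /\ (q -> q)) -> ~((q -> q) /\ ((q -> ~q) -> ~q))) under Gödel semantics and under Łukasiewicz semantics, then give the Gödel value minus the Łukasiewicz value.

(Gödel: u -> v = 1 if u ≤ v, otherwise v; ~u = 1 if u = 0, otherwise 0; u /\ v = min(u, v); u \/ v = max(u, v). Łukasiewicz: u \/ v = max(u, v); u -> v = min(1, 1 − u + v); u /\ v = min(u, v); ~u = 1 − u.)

-0.36

Gödel evaluation:
  (p \/ p) = max(0.8, 0.8) = 0.8
  (q -> q): 0.16 ≤ 0.16, so result = 1
  ((p \/ p) /\ (q -> q)) = min(0.8, 1) = 0.8
  (q -> q): 0.16 ≤ 0.16, so result = 1
  ~q: Gödel ¬ of 0.16 = 0 (operand ≠ 0)
  (q -> ~q): 0.16 > 0, so result = 0
  ~q: Gödel ¬ of 0.16 = 0 (operand ≠ 0)
  ((q -> ~q) -> ~q): 0 ≤ 0, so result = 1
  ((q -> q) /\ ((q -> ~q) -> ~q)) = min(1, 1) = 1
  ~((q -> q) /\ ((q -> ~q) -> ~q)): Gödel ¬ of 1 = 0 (operand ≠ 0)
  (((p \/ p) /\ (q -> q)) -> ~((q -> q) /\ ((q -> ~q) -> ~q))): 0.8 > 0, so result = 0
  Gödel value = 0
Łukasiewicz evaluation:
  (p \/ p) = max(0.8, 0.8) = 0.8
  (q -> q): min(1, 1 − 0.16 + 0.16) = 1
  ((p \/ p) /\ (q -> q)) = min(0.8, 1) = 0.8
  (q -> q): min(1, 1 − 0.16 + 0.16) = 1
  ~q: Łukasiewicz ¬ gives 1 − 0.16 = 0.84
  (q -> ~q): min(1, 1 − 0.16 + 0.84) = 1
  ~q: Łukasiewicz ¬ gives 1 − 0.16 = 0.84
  ((q -> ~q) -> ~q): min(1, 1 − 1 + 0.84) = 0.84
  ((q -> q) /\ ((q -> ~q) -> ~q)) = min(1, 0.84) = 0.84
  ~((q -> q) /\ ((q -> ~q) -> ~q)): Łukasiewicz ¬ gives 1 − 0.84 = 0.16
  (((p \/ p) /\ (q -> q)) -> ~((q -> q) /\ ((q -> ~q) -> ~q))): min(1, 1 − 0.8 + 0.16) = 0.36
  Łukasiewicz value = 0.36
Difference: 0 − 0.36 = -0.36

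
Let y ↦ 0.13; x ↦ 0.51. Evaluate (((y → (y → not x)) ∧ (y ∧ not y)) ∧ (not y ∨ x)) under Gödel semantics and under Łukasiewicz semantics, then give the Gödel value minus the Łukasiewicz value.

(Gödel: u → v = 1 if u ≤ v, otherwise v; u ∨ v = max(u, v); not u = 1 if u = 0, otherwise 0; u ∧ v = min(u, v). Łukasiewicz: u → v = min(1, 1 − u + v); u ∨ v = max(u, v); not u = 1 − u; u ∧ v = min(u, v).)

-0.13

Gödel evaluation:
  not x: Gödel ¬ of 0.51 = 0 (operand ≠ 0)
  (y → not x): 0.13 > 0, so result = 0
  (y → (y → not x)): 0.13 > 0, so result = 0
  not y: Gödel ¬ of 0.13 = 0 (operand ≠ 0)
  (y ∧ not y) = min(0.13, 0) = 0
  ((y → (y → not x)) ∧ (y ∧ not y)) = min(0, 0) = 0
  not y: Gödel ¬ of 0.13 = 0 (operand ≠ 0)
  (not y ∨ x) = max(0, 0.51) = 0.51
  (((y → (y → not x)) ∧ (y ∧ not y)) ∧ (not y ∨ x)) = min(0, 0.51) = 0
  Gödel value = 0
Łukasiewicz evaluation:
  not x: Łukasiewicz ¬ gives 1 − 0.51 = 0.49
  (y → not x): min(1, 1 − 0.13 + 0.49) = 1
  (y → (y → not x)): min(1, 1 − 0.13 + 1) = 1
  not y: Łukasiewicz ¬ gives 1 − 0.13 = 0.87
  (y ∧ not y) = min(0.13, 0.87) = 0.13
  ((y → (y → not x)) ∧ (y ∧ not y)) = min(1, 0.13) = 0.13
  not y: Łukasiewicz ¬ gives 1 − 0.13 = 0.87
  (not y ∨ x) = max(0.87, 0.51) = 0.87
  (((y → (y → not x)) ∧ (y ∧ not y)) ∧ (not y ∨ x)) = min(0.13, 0.87) = 0.13
  Łukasiewicz value = 0.13
Difference: 0 − 0.13 = -0.13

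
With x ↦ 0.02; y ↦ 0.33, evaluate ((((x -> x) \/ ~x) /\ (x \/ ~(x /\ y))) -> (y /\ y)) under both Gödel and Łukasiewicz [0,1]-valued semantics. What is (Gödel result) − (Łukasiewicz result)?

0.65

Gödel evaluation:
  (x -> x): 0.02 ≤ 0.02, so result = 1
  ~x: Gödel ¬ of 0.02 = 0 (operand ≠ 0)
  ((x -> x) \/ ~x) = max(1, 0) = 1
  (x /\ y) = min(0.02, 0.33) = 0.02
  ~(x /\ y): Gödel ¬ of 0.02 = 0 (operand ≠ 0)
  (x \/ ~(x /\ y)) = max(0.02, 0) = 0.02
  (((x -> x) \/ ~x) /\ (x \/ ~(x /\ y))) = min(1, 0.02) = 0.02
  (y /\ y) = min(0.33, 0.33) = 0.33
  ((((x -> x) \/ ~x) /\ (x \/ ~(x /\ y))) -> (y /\ y)): 0.02 ≤ 0.33, so result = 1
  Gödel value = 1
Łukasiewicz evaluation:
  (x -> x): min(1, 1 − 0.02 + 0.02) = 1
  ~x: Łukasiewicz ¬ gives 1 − 0.02 = 0.98
  ((x -> x) \/ ~x) = max(1, 0.98) = 1
  (x /\ y) = min(0.02, 0.33) = 0.02
  ~(x /\ y): Łukasiewicz ¬ gives 1 − 0.02 = 0.98
  (x \/ ~(x /\ y)) = max(0.02, 0.98) = 0.98
  (((x -> x) \/ ~x) /\ (x \/ ~(x /\ y))) = min(1, 0.98) = 0.98
  (y /\ y) = min(0.33, 0.33) = 0.33
  ((((x -> x) \/ ~x) /\ (x \/ ~(x /\ y))) -> (y /\ y)): min(1, 1 − 0.98 + 0.33) = 0.35
  Łukasiewicz value = 0.35
Difference: 1 − 0.35 = 0.65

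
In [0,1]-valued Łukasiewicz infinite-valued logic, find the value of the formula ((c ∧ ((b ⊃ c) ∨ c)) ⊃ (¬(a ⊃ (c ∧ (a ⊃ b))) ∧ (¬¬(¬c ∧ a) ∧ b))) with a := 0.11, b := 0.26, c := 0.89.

0.11

(b ⊃ c): min(1, 1 − 0.26 + 0.89) = 1
((b ⊃ c) ∨ c) = max(1, 0.89) = 1
(c ∧ ((b ⊃ c) ∨ c)) = min(0.89, 1) = 0.89
(a ⊃ b): min(1, 1 − 0.11 + 0.26) = 1
(c ∧ (a ⊃ b)) = min(0.89, 1) = 0.89
(a ⊃ (c ∧ (a ⊃ b))): min(1, 1 − 0.11 + 0.89) = 1
¬(a ⊃ (c ∧ (a ⊃ b))): Łukasiewicz ¬ gives 1 − 1 = 0
¬c: Łukasiewicz ¬ gives 1 − 0.89 = 0.11
(¬c ∧ a) = min(0.11, 0.11) = 0.11
¬(¬c ∧ a): Łukasiewicz ¬ gives 1 − 0.11 = 0.89
¬¬(¬c ∧ a): Łukasiewicz ¬ gives 1 − 0.89 = 0.11
(¬¬(¬c ∧ a) ∧ b) = min(0.11, 0.26) = 0.11
(¬(a ⊃ (c ∧ (a ⊃ b))) ∧ (¬¬(¬c ∧ a) ∧ b)) = min(0, 0.11) = 0
((c ∧ ((b ⊃ c) ∨ c)) ⊃ (¬(a ⊃ (c ∧ (a ⊃ b))) ∧ (¬¬(¬c ∧ a) ∧ b))): min(1, 1 − 0.89 + 0) = 0.11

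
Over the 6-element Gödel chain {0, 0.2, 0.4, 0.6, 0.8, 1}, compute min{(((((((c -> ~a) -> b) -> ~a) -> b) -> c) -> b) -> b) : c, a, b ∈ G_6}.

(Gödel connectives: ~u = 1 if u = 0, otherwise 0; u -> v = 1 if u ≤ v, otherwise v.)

The minimum is attained at c = 0, a = 0, b = 0.2:
  ~a: Gödel ¬ of 0 = 1 (operand is 0)
  (c -> ~a): 0 ≤ 1, so result = 1
  ((c -> ~a) -> b): 1 > 0.2, so result = 0.2
  ~a: Gödel ¬ of 0 = 1 (operand is 0)
  (((c -> ~a) -> b) -> ~a): 0.2 ≤ 1, so result = 1
  ((((c -> ~a) -> b) -> ~a) -> b): 1 > 0.2, so result = 0.2
  (((((c -> ~a) -> b) -> ~a) -> b) -> c): 0.2 > 0, so result = 0
  ((((((c -> ~a) -> b) -> ~a) -> b) -> c) -> b): 0 ≤ 0.2, so result = 1
  (((((((c -> ~a) -> b) -> ~a) -> b) -> c) -> b) -> b): 1 > 0.2, so result = 0.2
Checking all 216 assignments confirms none give a value below 0.20.

0.20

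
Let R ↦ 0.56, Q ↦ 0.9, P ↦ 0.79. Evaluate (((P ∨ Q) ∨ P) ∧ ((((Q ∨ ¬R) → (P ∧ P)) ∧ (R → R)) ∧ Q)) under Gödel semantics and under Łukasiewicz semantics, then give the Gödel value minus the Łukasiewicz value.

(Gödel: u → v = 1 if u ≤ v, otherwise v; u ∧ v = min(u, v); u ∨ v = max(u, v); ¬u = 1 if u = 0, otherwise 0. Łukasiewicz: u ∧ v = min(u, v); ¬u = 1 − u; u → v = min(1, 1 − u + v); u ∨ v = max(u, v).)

Gödel evaluation:
  (P ∨ Q) = max(0.79, 0.9) = 0.9
  ((P ∨ Q) ∨ P) = max(0.9, 0.79) = 0.9
  ¬R: Gödel ¬ of 0.56 = 0 (operand ≠ 0)
  (Q ∨ ¬R) = max(0.9, 0) = 0.9
  (P ∧ P) = min(0.79, 0.79) = 0.79
  ((Q ∨ ¬R) → (P ∧ P)): 0.9 > 0.79, so result = 0.79
  (R → R): 0.56 ≤ 0.56, so result = 1
  (((Q ∨ ¬R) → (P ∧ P)) ∧ (R → R)) = min(0.79, 1) = 0.79
  ((((Q ∨ ¬R) → (P ∧ P)) ∧ (R → R)) ∧ Q) = min(0.79, 0.9) = 0.79
  (((P ∨ Q) ∨ P) ∧ ((((Q ∨ ¬R) → (P ∧ P)) ∧ (R → R)) ∧ Q)) = min(0.9, 0.79) = 0.79
  Gödel value = 0.79
Łukasiewicz evaluation:
  (P ∨ Q) = max(0.79, 0.9) = 0.9
  ((P ∨ Q) ∨ P) = max(0.9, 0.79) = 0.9
  ¬R: Łukasiewicz ¬ gives 1 − 0.56 = 0.44
  (Q ∨ ¬R) = max(0.9, 0.44) = 0.9
  (P ∧ P) = min(0.79, 0.79) = 0.79
  ((Q ∨ ¬R) → (P ∧ P)): min(1, 1 − 0.9 + 0.79) = 0.89
  (R → R): min(1, 1 − 0.56 + 0.56) = 1
  (((Q ∨ ¬R) → (P ∧ P)) ∧ (R → R)) = min(0.89, 1) = 0.89
  ((((Q ∨ ¬R) → (P ∧ P)) ∧ (R → R)) ∧ Q) = min(0.89, 0.9) = 0.89
  (((P ∨ Q) ∨ P) ∧ ((((Q ∨ ¬R) → (P ∧ P)) ∧ (R → R)) ∧ Q)) = min(0.9, 0.89) = 0.89
  Łukasiewicz value = 0.89
Difference: 0.79 − 0.89 = -0.10

-0.10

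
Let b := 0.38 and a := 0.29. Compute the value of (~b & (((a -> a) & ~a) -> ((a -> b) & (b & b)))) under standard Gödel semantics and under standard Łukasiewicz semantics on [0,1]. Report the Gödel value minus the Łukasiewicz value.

Gödel evaluation:
  ~b: Gödel ¬ of 0.38 = 0 (operand ≠ 0)
  (a -> a): 0.29 ≤ 0.29, so result = 1
  ~a: Gödel ¬ of 0.29 = 0 (operand ≠ 0)
  ((a -> a) & ~a) = min(1, 0) = 0
  (a -> b): 0.29 ≤ 0.38, so result = 1
  (b & b) = min(0.38, 0.38) = 0.38
  ((a -> b) & (b & b)) = min(1, 0.38) = 0.38
  (((a -> a) & ~a) -> ((a -> b) & (b & b))): 0 ≤ 0.38, so result = 1
  (~b & (((a -> a) & ~a) -> ((a -> b) & (b & b)))) = min(0, 1) = 0
  Gödel value = 0
Łukasiewicz evaluation:
  ~b: Łukasiewicz ¬ gives 1 − 0.38 = 0.62
  (a -> a): min(1, 1 − 0.29 + 0.29) = 1
  ~a: Łukasiewicz ¬ gives 1 − 0.29 = 0.71
  ((a -> a) & ~a) = min(1, 0.71) = 0.71
  (a -> b): min(1, 1 − 0.29 + 0.38) = 1
  (b & b) = min(0.38, 0.38) = 0.38
  ((a -> b) & (b & b)) = min(1, 0.38) = 0.38
  (((a -> a) & ~a) -> ((a -> b) & (b & b))): min(1, 1 − 0.71 + 0.38) = 0.67
  (~b & (((a -> a) & ~a) -> ((a -> b) & (b & b)))) = min(0.62, 0.67) = 0.62
  Łukasiewicz value = 0.62
Difference: 0 − 0.62 = -0.62

-0.62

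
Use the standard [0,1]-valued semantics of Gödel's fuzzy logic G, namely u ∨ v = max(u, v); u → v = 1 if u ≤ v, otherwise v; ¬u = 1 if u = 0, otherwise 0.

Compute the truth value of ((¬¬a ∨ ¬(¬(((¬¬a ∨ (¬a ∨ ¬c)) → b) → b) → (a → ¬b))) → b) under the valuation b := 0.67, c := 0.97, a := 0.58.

¬a: Gödel ¬ of 0.58 = 0 (operand ≠ 0)
¬¬a: Gödel ¬ of 0 = 1 (operand is 0)
¬a: Gödel ¬ of 0.58 = 0 (operand ≠ 0)
¬¬a: Gödel ¬ of 0 = 1 (operand is 0)
¬a: Gödel ¬ of 0.58 = 0 (operand ≠ 0)
¬c: Gödel ¬ of 0.97 = 0 (operand ≠ 0)
(¬a ∨ ¬c) = max(0, 0) = 0
(¬¬a ∨ (¬a ∨ ¬c)) = max(1, 0) = 1
((¬¬a ∨ (¬a ∨ ¬c)) → b): 1 > 0.67, so result = 0.67
(((¬¬a ∨ (¬a ∨ ¬c)) → b) → b): 0.67 ≤ 0.67, so result = 1
¬(((¬¬a ∨ (¬a ∨ ¬c)) → b) → b): Gödel ¬ of 1 = 0 (operand ≠ 0)
¬b: Gödel ¬ of 0.67 = 0 (operand ≠ 0)
(a → ¬b): 0.58 > 0, so result = 0
(¬(((¬¬a ∨ (¬a ∨ ¬c)) → b) → b) → (a → ¬b)): 0 ≤ 0, so result = 1
¬(¬(((¬¬a ∨ (¬a ∨ ¬c)) → b) → b) → (a → ¬b)): Gödel ¬ of 1 = 0 (operand ≠ 0)
(¬¬a ∨ ¬(¬(((¬¬a ∨ (¬a ∨ ¬c)) → b) → b) → (a → ¬b))) = max(1, 0) = 1
((¬¬a ∨ ¬(¬(((¬¬a ∨ (¬a ∨ ¬c)) → b) → b) → (a → ¬b))) → b): 1 > 0.67, so result = 0.67

0.67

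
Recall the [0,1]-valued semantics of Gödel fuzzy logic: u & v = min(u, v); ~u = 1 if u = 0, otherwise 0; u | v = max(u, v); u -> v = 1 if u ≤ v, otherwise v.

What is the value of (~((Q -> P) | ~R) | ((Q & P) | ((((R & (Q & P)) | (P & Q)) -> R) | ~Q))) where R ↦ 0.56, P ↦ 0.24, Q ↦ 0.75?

(Q -> P): 0.75 > 0.24, so result = 0.24
~R: Gödel ¬ of 0.56 = 0 (operand ≠ 0)
((Q -> P) | ~R) = max(0.24, 0) = 0.24
~((Q -> P) | ~R): Gödel ¬ of 0.24 = 0 (operand ≠ 0)
(Q & P) = min(0.75, 0.24) = 0.24
(Q & P) = min(0.75, 0.24) = 0.24
(R & (Q & P)) = min(0.56, 0.24) = 0.24
(P & Q) = min(0.24, 0.75) = 0.24
((R & (Q & P)) | (P & Q)) = max(0.24, 0.24) = 0.24
(((R & (Q & P)) | (P & Q)) -> R): 0.24 ≤ 0.56, so result = 1
~Q: Gödel ¬ of 0.75 = 0 (operand ≠ 0)
((((R & (Q & P)) | (P & Q)) -> R) | ~Q) = max(1, 0) = 1
((Q & P) | ((((R & (Q & P)) | (P & Q)) -> R) | ~Q)) = max(0.24, 1) = 1
(~((Q -> P) | ~R) | ((Q & P) | ((((R & (Q & P)) | (P & Q)) -> R) | ~Q))) = max(0, 1) = 1

1.00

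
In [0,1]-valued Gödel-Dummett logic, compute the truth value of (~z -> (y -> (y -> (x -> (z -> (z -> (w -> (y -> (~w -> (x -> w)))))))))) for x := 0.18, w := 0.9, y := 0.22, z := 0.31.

1.00

~z: Gödel ¬ of 0.31 = 0 (operand ≠ 0)
~w: Gödel ¬ of 0.9 = 0 (operand ≠ 0)
(x -> w): 0.18 ≤ 0.9, so result = 1
(~w -> (x -> w)): 0 ≤ 1, so result = 1
(y -> (~w -> (x -> w))): 0.22 ≤ 1, so result = 1
(w -> (y -> (~w -> (x -> w)))): 0.9 ≤ 1, so result = 1
(z -> (w -> (y -> (~w -> (x -> w))))): 0.31 ≤ 1, so result = 1
(z -> (z -> (w -> (y -> (~w -> (x -> w)))))): 0.31 ≤ 1, so result = 1
(x -> (z -> (z -> (w -> (y -> (~w -> (x -> w))))))): 0.18 ≤ 1, so result = 1
(y -> (x -> (z -> (z -> (w -> (y -> (~w -> (x -> w)))))))): 0.22 ≤ 1, so result = 1
(y -> (y -> (x -> (z -> (z -> (w -> (y -> (~w -> (x -> w))))))))): 0.22 ≤ 1, so result = 1
(~z -> (y -> (y -> (x -> (z -> (z -> (w -> (y -> (~w -> (x -> w)))))))))): 0 ≤ 1, so result = 1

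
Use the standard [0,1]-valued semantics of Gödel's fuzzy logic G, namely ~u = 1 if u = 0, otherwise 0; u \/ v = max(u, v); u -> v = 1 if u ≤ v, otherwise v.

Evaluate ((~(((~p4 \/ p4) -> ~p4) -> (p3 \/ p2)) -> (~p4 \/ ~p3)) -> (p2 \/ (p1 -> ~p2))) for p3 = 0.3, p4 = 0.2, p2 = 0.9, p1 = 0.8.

~p4: Gödel ¬ of 0.2 = 0 (operand ≠ 0)
(~p4 \/ p4) = max(0, 0.2) = 0.2
~p4: Gödel ¬ of 0.2 = 0 (operand ≠ 0)
((~p4 \/ p4) -> ~p4): 0.2 > 0, so result = 0
(p3 \/ p2) = max(0.3, 0.9) = 0.9
(((~p4 \/ p4) -> ~p4) -> (p3 \/ p2)): 0 ≤ 0.9, so result = 1
~(((~p4 \/ p4) -> ~p4) -> (p3 \/ p2)): Gödel ¬ of 1 = 0 (operand ≠ 0)
~p4: Gödel ¬ of 0.2 = 0 (operand ≠ 0)
~p3: Gödel ¬ of 0.3 = 0 (operand ≠ 0)
(~p4 \/ ~p3) = max(0, 0) = 0
(~(((~p4 \/ p4) -> ~p4) -> (p3 \/ p2)) -> (~p4 \/ ~p3)): 0 ≤ 0, so result = 1
~p2: Gödel ¬ of 0.9 = 0 (operand ≠ 0)
(p1 -> ~p2): 0.8 > 0, so result = 0
(p2 \/ (p1 -> ~p2)) = max(0.9, 0) = 0.9
((~(((~p4 \/ p4) -> ~p4) -> (p3 \/ p2)) -> (~p4 \/ ~p3)) -> (p2 \/ (p1 -> ~p2))): 1 > 0.9, so result = 0.9

0.90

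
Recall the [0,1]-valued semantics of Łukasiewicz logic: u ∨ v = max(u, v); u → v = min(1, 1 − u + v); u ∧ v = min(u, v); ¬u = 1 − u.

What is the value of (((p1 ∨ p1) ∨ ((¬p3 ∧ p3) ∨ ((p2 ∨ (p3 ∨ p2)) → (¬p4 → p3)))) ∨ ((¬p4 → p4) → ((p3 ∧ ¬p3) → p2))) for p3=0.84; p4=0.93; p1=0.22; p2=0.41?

(p1 ∨ p1) = max(0.22, 0.22) = 0.22
¬p3: Łukasiewicz ¬ gives 1 − 0.84 = 0.16
(¬p3 ∧ p3) = min(0.16, 0.84) = 0.16
(p3 ∨ p2) = max(0.84, 0.41) = 0.84
(p2 ∨ (p3 ∨ p2)) = max(0.41, 0.84) = 0.84
¬p4: Łukasiewicz ¬ gives 1 − 0.93 = 0.07
(¬p4 → p3): min(1, 1 − 0.07 + 0.84) = 1
((p2 ∨ (p3 ∨ p2)) → (¬p4 → p3)): min(1, 1 − 0.84 + 1) = 1
((¬p3 ∧ p3) ∨ ((p2 ∨ (p3 ∨ p2)) → (¬p4 → p3))) = max(0.16, 1) = 1
((p1 ∨ p1) ∨ ((¬p3 ∧ p3) ∨ ((p2 ∨ (p3 ∨ p2)) → (¬p4 → p3)))) = max(0.22, 1) = 1
¬p4: Łukasiewicz ¬ gives 1 − 0.93 = 0.07
(¬p4 → p4): min(1, 1 − 0.07 + 0.93) = 1
¬p3: Łukasiewicz ¬ gives 1 − 0.84 = 0.16
(p3 ∧ ¬p3) = min(0.84, 0.16) = 0.16
((p3 ∧ ¬p3) → p2): min(1, 1 − 0.16 + 0.41) = 1
((¬p4 → p4) → ((p3 ∧ ¬p3) → p2)): min(1, 1 − 1 + 1) = 1
(((p1 ∨ p1) ∨ ((¬p3 ∧ p3) ∨ ((p2 ∨ (p3 ∨ p2)) → (¬p4 → p3)))) ∨ ((¬p4 → p4) → ((p3 ∧ ¬p3) → p2))) = max(1, 1) = 1

1.00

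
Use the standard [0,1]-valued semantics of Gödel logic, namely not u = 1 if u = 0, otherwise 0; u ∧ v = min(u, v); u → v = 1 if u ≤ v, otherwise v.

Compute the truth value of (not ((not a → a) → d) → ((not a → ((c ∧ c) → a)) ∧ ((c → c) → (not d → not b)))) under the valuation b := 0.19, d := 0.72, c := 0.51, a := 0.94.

not a: Gödel ¬ of 0.94 = 0 (operand ≠ 0)
(not a → a): 0 ≤ 0.94, so result = 1
((not a → a) → d): 1 > 0.72, so result = 0.72
not ((not a → a) → d): Gödel ¬ of 0.72 = 0 (operand ≠ 0)
not a: Gödel ¬ of 0.94 = 0 (operand ≠ 0)
(c ∧ c) = min(0.51, 0.51) = 0.51
((c ∧ c) → a): 0.51 ≤ 0.94, so result = 1
(not a → ((c ∧ c) → a)): 0 ≤ 1, so result = 1
(c → c): 0.51 ≤ 0.51, so result = 1
not d: Gödel ¬ of 0.72 = 0 (operand ≠ 0)
not b: Gödel ¬ of 0.19 = 0 (operand ≠ 0)
(not d → not b): 0 ≤ 0, so result = 1
((c → c) → (not d → not b)): 1 ≤ 1, so result = 1
((not a → ((c ∧ c) → a)) ∧ ((c → c) → (not d → not b))) = min(1, 1) = 1
(not ((not a → a) → d) → ((not a → ((c ∧ c) → a)) ∧ ((c → c) → (not d → not b)))): 0 ≤ 1, so result = 1

1.00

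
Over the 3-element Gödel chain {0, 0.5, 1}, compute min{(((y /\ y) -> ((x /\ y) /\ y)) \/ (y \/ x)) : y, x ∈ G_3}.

The minimum is attained at y = 0.5, x = 0:
  (y /\ y) = min(0.5, 0.5) = 0.5
  (x /\ y) = min(0, 0.5) = 0
  ((x /\ y) /\ y) = min(0, 0.5) = 0
  ((y /\ y) -> ((x /\ y) /\ y)): 0.5 > 0, so result = 0
  (y \/ x) = max(0.5, 0) = 0.5
  (((y /\ y) -> ((x /\ y) /\ y)) \/ (y \/ x)) = max(0, 0.5) = 0.5
Checking all 9 assignments confirms none give a value below 0.50.

0.50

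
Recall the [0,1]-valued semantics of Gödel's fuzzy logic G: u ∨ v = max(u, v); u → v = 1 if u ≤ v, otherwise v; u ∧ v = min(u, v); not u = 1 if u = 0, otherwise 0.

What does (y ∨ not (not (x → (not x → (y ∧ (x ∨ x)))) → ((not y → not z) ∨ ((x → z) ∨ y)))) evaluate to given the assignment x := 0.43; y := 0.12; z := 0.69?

not x: Gödel ¬ of 0.43 = 0 (operand ≠ 0)
(x ∨ x) = max(0.43, 0.43) = 0.43
(y ∧ (x ∨ x)) = min(0.12, 0.43) = 0.12
(not x → (y ∧ (x ∨ x))): 0 ≤ 0.12, so result = 1
(x → (not x → (y ∧ (x ∨ x)))): 0.43 ≤ 1, so result = 1
not (x → (not x → (y ∧ (x ∨ x)))): Gödel ¬ of 1 = 0 (operand ≠ 0)
not y: Gödel ¬ of 0.12 = 0 (operand ≠ 0)
not z: Gödel ¬ of 0.69 = 0 (operand ≠ 0)
(not y → not z): 0 ≤ 0, so result = 1
(x → z): 0.43 ≤ 0.69, so result = 1
((x → z) ∨ y) = max(1, 0.12) = 1
((not y → not z) ∨ ((x → z) ∨ y)) = max(1, 1) = 1
(not (x → (not x → (y ∧ (x ∨ x)))) → ((not y → not z) ∨ ((x → z) ∨ y))): 0 ≤ 1, so result = 1
not (not (x → (not x → (y ∧ (x ∨ x)))) → ((not y → not z) ∨ ((x → z) ∨ y))): Gödel ¬ of 1 = 0 (operand ≠ 0)
(y ∨ not (not (x → (not x → (y ∧ (x ∨ x)))) → ((not y → not z) ∨ ((x → z) ∨ y)))) = max(0.12, 0) = 0.12

0.12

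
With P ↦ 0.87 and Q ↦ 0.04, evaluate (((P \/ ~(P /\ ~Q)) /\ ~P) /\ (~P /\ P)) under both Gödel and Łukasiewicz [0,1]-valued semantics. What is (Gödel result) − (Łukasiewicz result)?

Gödel evaluation:
  ~Q: Gödel ¬ of 0.04 = 0 (operand ≠ 0)
  (P /\ ~Q) = min(0.87, 0) = 0
  ~(P /\ ~Q): Gödel ¬ of 0 = 1 (operand is 0)
  (P \/ ~(P /\ ~Q)) = max(0.87, 1) = 1
  ~P: Gödel ¬ of 0.87 = 0 (operand ≠ 0)
  ((P \/ ~(P /\ ~Q)) /\ ~P) = min(1, 0) = 0
  ~P: Gödel ¬ of 0.87 = 0 (operand ≠ 0)
  (~P /\ P) = min(0, 0.87) = 0
  (((P \/ ~(P /\ ~Q)) /\ ~P) /\ (~P /\ P)) = min(0, 0) = 0
  Gödel value = 0
Łukasiewicz evaluation:
  ~Q: Łukasiewicz ¬ gives 1 − 0.04 = 0.96
  (P /\ ~Q) = min(0.87, 0.96) = 0.87
  ~(P /\ ~Q): Łukasiewicz ¬ gives 1 − 0.87 = 0.13
  (P \/ ~(P /\ ~Q)) = max(0.87, 0.13) = 0.87
  ~P: Łukasiewicz ¬ gives 1 − 0.87 = 0.13
  ((P \/ ~(P /\ ~Q)) /\ ~P) = min(0.87, 0.13) = 0.13
  ~P: Łukasiewicz ¬ gives 1 − 0.87 = 0.13
  (~P /\ P) = min(0.13, 0.87) = 0.13
  (((P \/ ~(P /\ ~Q)) /\ ~P) /\ (~P /\ P)) = min(0.13, 0.13) = 0.13
  Łukasiewicz value = 0.13
Difference: 0 − 0.13 = -0.13

-0.13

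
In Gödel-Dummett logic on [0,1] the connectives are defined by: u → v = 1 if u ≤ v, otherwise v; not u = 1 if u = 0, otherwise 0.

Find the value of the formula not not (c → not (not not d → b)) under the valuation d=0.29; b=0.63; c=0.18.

not d: Gödel ¬ of 0.29 = 0 (operand ≠ 0)
not not d: Gödel ¬ of 0 = 1 (operand is 0)
(not not d → b): 1 > 0.63, so result = 0.63
not (not not d → b): Gödel ¬ of 0.63 = 0 (operand ≠ 0)
(c → not (not not d → b)): 0.18 > 0, so result = 0
not (c → not (not not d → b)): Gödel ¬ of 0 = 1 (operand is 0)
not not (c → not (not not d → b)): Gödel ¬ of 1 = 0 (operand ≠ 0)

0.00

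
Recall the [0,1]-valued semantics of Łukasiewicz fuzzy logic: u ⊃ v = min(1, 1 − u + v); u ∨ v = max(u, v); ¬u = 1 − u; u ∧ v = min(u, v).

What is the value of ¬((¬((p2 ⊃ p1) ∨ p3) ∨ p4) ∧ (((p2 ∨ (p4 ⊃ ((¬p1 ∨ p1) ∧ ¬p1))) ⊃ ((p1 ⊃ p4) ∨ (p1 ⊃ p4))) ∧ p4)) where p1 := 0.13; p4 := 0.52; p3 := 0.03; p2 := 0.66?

0.48

(p2 ⊃ p1): min(1, 1 − 0.66 + 0.13) = 0.47
((p2 ⊃ p1) ∨ p3) = max(0.47, 0.03) = 0.47
¬((p2 ⊃ p1) ∨ p3): Łukasiewicz ¬ gives 1 − 0.47 = 0.53
(¬((p2 ⊃ p1) ∨ p3) ∨ p4) = max(0.53, 0.52) = 0.53
¬p1: Łukasiewicz ¬ gives 1 − 0.13 = 0.87
(¬p1 ∨ p1) = max(0.87, 0.13) = 0.87
¬p1: Łukasiewicz ¬ gives 1 − 0.13 = 0.87
((¬p1 ∨ p1) ∧ ¬p1) = min(0.87, 0.87) = 0.87
(p4 ⊃ ((¬p1 ∨ p1) ∧ ¬p1)): min(1, 1 − 0.52 + 0.87) = 1
(p2 ∨ (p4 ⊃ ((¬p1 ∨ p1) ∧ ¬p1))) = max(0.66, 1) = 1
(p1 ⊃ p4): min(1, 1 − 0.13 + 0.52) = 1
(p1 ⊃ p4): min(1, 1 − 0.13 + 0.52) = 1
((p1 ⊃ p4) ∨ (p1 ⊃ p4)) = max(1, 1) = 1
((p2 ∨ (p4 ⊃ ((¬p1 ∨ p1) ∧ ¬p1))) ⊃ ((p1 ⊃ p4) ∨ (p1 ⊃ p4))): min(1, 1 − 1 + 1) = 1
(((p2 ∨ (p4 ⊃ ((¬p1 ∨ p1) ∧ ¬p1))) ⊃ ((p1 ⊃ p4) ∨ (p1 ⊃ p4))) ∧ p4) = min(1, 0.52) = 0.52
((¬((p2 ⊃ p1) ∨ p3) ∨ p4) ∧ (((p2 ∨ (p4 ⊃ ((¬p1 ∨ p1) ∧ ¬p1))) ⊃ ((p1 ⊃ p4) ∨ (p1 ⊃ p4))) ∧ p4)) = min(0.53, 0.52) = 0.52
¬((¬((p2 ⊃ p1) ∨ p3) ∨ p4) ∧ (((p2 ∨ (p4 ⊃ ((¬p1 ∨ p1) ∧ ¬p1))) ⊃ ((p1 ⊃ p4) ∨ (p1 ⊃ p4))) ∧ p4)): Łukasiewicz ¬ gives 1 − 0.52 = 0.48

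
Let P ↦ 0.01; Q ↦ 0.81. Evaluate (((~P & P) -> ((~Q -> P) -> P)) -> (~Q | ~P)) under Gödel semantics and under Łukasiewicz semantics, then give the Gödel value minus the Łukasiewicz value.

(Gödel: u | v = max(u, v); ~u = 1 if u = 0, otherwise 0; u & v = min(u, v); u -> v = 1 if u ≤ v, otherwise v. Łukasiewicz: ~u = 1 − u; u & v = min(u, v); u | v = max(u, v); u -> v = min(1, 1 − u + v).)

Gödel evaluation:
  ~P: Gödel ¬ of 0.01 = 0 (operand ≠ 0)
  (~P & P) = min(0, 0.01) = 0
  ~Q: Gödel ¬ of 0.81 = 0 (operand ≠ 0)
  (~Q -> P): 0 ≤ 0.01, so result = 1
  ((~Q -> P) -> P): 1 > 0.01, so result = 0.01
  ((~P & P) -> ((~Q -> P) -> P)): 0 ≤ 0.01, so result = 1
  ~Q: Gödel ¬ of 0.81 = 0 (operand ≠ 0)
  ~P: Gödel ¬ of 0.01 = 0 (operand ≠ 0)
  (~Q | ~P) = max(0, 0) = 0
  (((~P & P) -> ((~Q -> P) -> P)) -> (~Q | ~P)): 1 > 0, so result = 0
  Gödel value = 0
Łukasiewicz evaluation:
  ~P: Łukasiewicz ¬ gives 1 − 0.01 = 0.99
  (~P & P) = min(0.99, 0.01) = 0.01
  ~Q: Łukasiewicz ¬ gives 1 − 0.81 = 0.19
  (~Q -> P): min(1, 1 − 0.19 + 0.01) = 0.82
  ((~Q -> P) -> P): min(1, 1 − 0.82 + 0.01) = 0.19
  ((~P & P) -> ((~Q -> P) -> P)): min(1, 1 − 0.01 + 0.19) = 1
  ~Q: Łukasiewicz ¬ gives 1 − 0.81 = 0.19
  ~P: Łukasiewicz ¬ gives 1 − 0.01 = 0.99
  (~Q | ~P) = max(0.19, 0.99) = 0.99
  (((~P & P) -> ((~Q -> P) -> P)) -> (~Q | ~P)): min(1, 1 − 1 + 0.99) = 0.99
  Łukasiewicz value = 0.99
Difference: 0 − 0.99 = -0.99

-0.99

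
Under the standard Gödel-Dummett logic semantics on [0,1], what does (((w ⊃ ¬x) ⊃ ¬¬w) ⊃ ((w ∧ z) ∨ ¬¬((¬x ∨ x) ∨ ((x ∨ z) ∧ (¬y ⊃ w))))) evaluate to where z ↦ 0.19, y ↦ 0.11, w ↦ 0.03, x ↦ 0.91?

1.00

¬x: Gödel ¬ of 0.91 = 0 (operand ≠ 0)
(w ⊃ ¬x): 0.03 > 0, so result = 0
¬w: Gödel ¬ of 0.03 = 0 (operand ≠ 0)
¬¬w: Gödel ¬ of 0 = 1 (operand is 0)
((w ⊃ ¬x) ⊃ ¬¬w): 0 ≤ 1, so result = 1
(w ∧ z) = min(0.03, 0.19) = 0.03
¬x: Gödel ¬ of 0.91 = 0 (operand ≠ 0)
(¬x ∨ x) = max(0, 0.91) = 0.91
(x ∨ z) = max(0.91, 0.19) = 0.91
¬y: Gödel ¬ of 0.11 = 0 (operand ≠ 0)
(¬y ⊃ w): 0 ≤ 0.03, so result = 1
((x ∨ z) ∧ (¬y ⊃ w)) = min(0.91, 1) = 0.91
((¬x ∨ x) ∨ ((x ∨ z) ∧ (¬y ⊃ w))) = max(0.91, 0.91) = 0.91
¬((¬x ∨ x) ∨ ((x ∨ z) ∧ (¬y ⊃ w))): Gödel ¬ of 0.91 = 0 (operand ≠ 0)
¬¬((¬x ∨ x) ∨ ((x ∨ z) ∧ (¬y ⊃ w))): Gödel ¬ of 0 = 1 (operand is 0)
((w ∧ z) ∨ ¬¬((¬x ∨ x) ∨ ((x ∨ z) ∧ (¬y ⊃ w)))) = max(0.03, 1) = 1
(((w ⊃ ¬x) ⊃ ¬¬w) ⊃ ((w ∧ z) ∨ ¬¬((¬x ∨ x) ∨ ((x ∨ z) ∧ (¬y ⊃ w))))): 1 ≤ 1, so result = 1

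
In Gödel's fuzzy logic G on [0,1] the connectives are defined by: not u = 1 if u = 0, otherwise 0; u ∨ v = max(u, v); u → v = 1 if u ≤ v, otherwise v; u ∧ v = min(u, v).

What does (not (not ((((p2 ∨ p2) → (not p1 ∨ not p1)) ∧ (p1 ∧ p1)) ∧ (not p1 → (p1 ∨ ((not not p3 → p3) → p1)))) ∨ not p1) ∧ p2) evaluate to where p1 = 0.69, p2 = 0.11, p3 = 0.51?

(p2 ∨ p2) = max(0.11, 0.11) = 0.11
not p1: Gödel ¬ of 0.69 = 0 (operand ≠ 0)
not p1: Gödel ¬ of 0.69 = 0 (operand ≠ 0)
(not p1 ∨ not p1) = max(0, 0) = 0
((p2 ∨ p2) → (not p1 ∨ not p1)): 0.11 > 0, so result = 0
(p1 ∧ p1) = min(0.69, 0.69) = 0.69
(((p2 ∨ p2) → (not p1 ∨ not p1)) ∧ (p1 ∧ p1)) = min(0, 0.69) = 0
not p1: Gödel ¬ of 0.69 = 0 (operand ≠ 0)
not p3: Gödel ¬ of 0.51 = 0 (operand ≠ 0)
not not p3: Gödel ¬ of 0 = 1 (operand is 0)
(not not p3 → p3): 1 > 0.51, so result = 0.51
((not not p3 → p3) → p1): 0.51 ≤ 0.69, so result = 1
(p1 ∨ ((not not p3 → p3) → p1)) = max(0.69, 1) = 1
(not p1 → (p1 ∨ ((not not p3 → p3) → p1))): 0 ≤ 1, so result = 1
((((p2 ∨ p2) → (not p1 ∨ not p1)) ∧ (p1 ∧ p1)) ∧ (not p1 → (p1 ∨ ((not not p3 → p3) → p1)))) = min(0, 1) = 0
not ((((p2 ∨ p2) → (not p1 ∨ not p1)) ∧ (p1 ∧ p1)) ∧ (not p1 → (p1 ∨ ((not not p3 → p3) → p1)))): Gödel ¬ of 0 = 1 (operand is 0)
not p1: Gödel ¬ of 0.69 = 0 (operand ≠ 0)
(not ((((p2 ∨ p2) → (not p1 ∨ not p1)) ∧ (p1 ∧ p1)) ∧ (not p1 → (p1 ∨ ((not not p3 → p3) → p1)))) ∨ not p1) = max(1, 0) = 1
not (not ((((p2 ∨ p2) → (not p1 ∨ not p1)) ∧ (p1 ∧ p1)) ∧ (not p1 → (p1 ∨ ((not not p3 → p3) → p1)))) ∨ not p1): Gödel ¬ of 1 = 0 (operand ≠ 0)
(not (not ((((p2 ∨ p2) → (not p1 ∨ not p1)) ∧ (p1 ∧ p1)) ∧ (not p1 → (p1 ∨ ((not not p3 → p3) → p1)))) ∨ not p1) ∧ p2) = min(0, 0.11) = 0

0.00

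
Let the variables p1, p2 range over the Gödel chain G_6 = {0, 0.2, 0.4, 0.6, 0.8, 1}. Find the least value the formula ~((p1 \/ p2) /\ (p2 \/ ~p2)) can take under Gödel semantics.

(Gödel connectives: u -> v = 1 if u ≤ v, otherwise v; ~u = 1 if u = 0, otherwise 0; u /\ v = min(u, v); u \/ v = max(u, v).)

0.00

The minimum is attained at p1 = 0, p2 = 0.2:
  (p1 \/ p2) = max(0, 0.2) = 0.2
  ~p2: Gödel ¬ of 0.2 = 0 (operand ≠ 0)
  (p2 \/ ~p2) = max(0.2, 0) = 0.2
  ((p1 \/ p2) /\ (p2 \/ ~p2)) = min(0.2, 0.2) = 0.2
  ~((p1 \/ p2) /\ (p2 \/ ~p2)): Gödel ¬ of 0.2 = 0 (operand ≠ 0)
Checking all 36 assignments confirms none give a value below 0.00.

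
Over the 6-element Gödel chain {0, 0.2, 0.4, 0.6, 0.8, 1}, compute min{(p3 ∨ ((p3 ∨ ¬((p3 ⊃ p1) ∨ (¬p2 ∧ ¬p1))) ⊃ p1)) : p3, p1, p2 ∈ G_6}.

The minimum is attained at p3 = 0.2, p1 = 0, p2 = 0:
  (p3 ⊃ p1): 0.2 > 0, so result = 0
  ¬p2: Gödel ¬ of 0 = 1 (operand is 0)
  ¬p1: Gödel ¬ of 0 = 1 (operand is 0)
  (¬p2 ∧ ¬p1) = min(1, 1) = 1
  ((p3 ⊃ p1) ∨ (¬p2 ∧ ¬p1)) = max(0, 1) = 1
  ¬((p3 ⊃ p1) ∨ (¬p2 ∧ ¬p1)): Gödel ¬ of 1 = 0 (operand ≠ 0)
  (p3 ∨ ¬((p3 ⊃ p1) ∨ (¬p2 ∧ ¬p1))) = max(0.2, 0) = 0.2
  ((p3 ∨ ¬((p3 ⊃ p1) ∨ (¬p2 ∧ ¬p1))) ⊃ p1): 0.2 > 0, so result = 0
  (p3 ∨ ((p3 ∨ ¬((p3 ⊃ p1) ∨ (¬p2 ∧ ¬p1))) ⊃ p1)) = max(0.2, 0) = 0.2
Checking all 216 assignments confirms none give a value below 0.20.

0.20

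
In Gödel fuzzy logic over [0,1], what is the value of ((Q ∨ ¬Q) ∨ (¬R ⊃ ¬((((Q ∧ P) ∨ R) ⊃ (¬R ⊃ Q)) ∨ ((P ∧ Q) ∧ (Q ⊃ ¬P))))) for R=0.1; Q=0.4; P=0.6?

1.00

¬Q: Gödel ¬ of 0.4 = 0 (operand ≠ 0)
(Q ∨ ¬Q) = max(0.4, 0) = 0.4
¬R: Gödel ¬ of 0.1 = 0 (operand ≠ 0)
(Q ∧ P) = min(0.4, 0.6) = 0.4
((Q ∧ P) ∨ R) = max(0.4, 0.1) = 0.4
¬R: Gödel ¬ of 0.1 = 0 (operand ≠ 0)
(¬R ⊃ Q): 0 ≤ 0.4, so result = 1
(((Q ∧ P) ∨ R) ⊃ (¬R ⊃ Q)): 0.4 ≤ 1, so result = 1
(P ∧ Q) = min(0.6, 0.4) = 0.4
¬P: Gödel ¬ of 0.6 = 0 (operand ≠ 0)
(Q ⊃ ¬P): 0.4 > 0, so result = 0
((P ∧ Q) ∧ (Q ⊃ ¬P)) = min(0.4, 0) = 0
((((Q ∧ P) ∨ R) ⊃ (¬R ⊃ Q)) ∨ ((P ∧ Q) ∧ (Q ⊃ ¬P))) = max(1, 0) = 1
¬((((Q ∧ P) ∨ R) ⊃ (¬R ⊃ Q)) ∨ ((P ∧ Q) ∧ (Q ⊃ ¬P))): Gödel ¬ of 1 = 0 (operand ≠ 0)
(¬R ⊃ ¬((((Q ∧ P) ∨ R) ⊃ (¬R ⊃ Q)) ∨ ((P ∧ Q) ∧ (Q ⊃ ¬P)))): 0 ≤ 0, so result = 1
((Q ∨ ¬Q) ∨ (¬R ⊃ ¬((((Q ∧ P) ∨ R) ⊃ (¬R ⊃ Q)) ∨ ((P ∧ Q) ∧ (Q ⊃ ¬P))))) = max(0.4, 1) = 1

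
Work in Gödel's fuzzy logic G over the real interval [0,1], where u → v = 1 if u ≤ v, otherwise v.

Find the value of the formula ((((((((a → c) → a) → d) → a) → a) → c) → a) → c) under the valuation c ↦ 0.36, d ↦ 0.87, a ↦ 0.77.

(a → c): 0.77 > 0.36, so result = 0.36
((a → c) → a): 0.36 ≤ 0.77, so result = 1
(((a → c) → a) → d): 1 > 0.87, so result = 0.87
((((a → c) → a) → d) → a): 0.87 > 0.77, so result = 0.77
(((((a → c) → a) → d) → a) → a): 0.77 ≤ 0.77, so result = 1
((((((a → c) → a) → d) → a) → a) → c): 1 > 0.36, so result = 0.36
(((((((a → c) → a) → d) → a) → a) → c) → a): 0.36 ≤ 0.77, so result = 1
((((((((a → c) → a) → d) → a) → a) → c) → a) → c): 1 > 0.36, so result = 0.36

0.36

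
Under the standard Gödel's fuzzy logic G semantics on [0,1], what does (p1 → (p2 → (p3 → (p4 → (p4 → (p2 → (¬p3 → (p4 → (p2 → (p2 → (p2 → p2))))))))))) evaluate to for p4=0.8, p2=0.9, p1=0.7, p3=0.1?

¬p3: Gödel ¬ of 0.1 = 0 (operand ≠ 0)
(p2 → p2): 0.9 ≤ 0.9, so result = 1
(p2 → (p2 → p2)): 0.9 ≤ 1, so result = 1
(p2 → (p2 → (p2 → p2))): 0.9 ≤ 1, so result = 1
(p4 → (p2 → (p2 → (p2 → p2)))): 0.8 ≤ 1, so result = 1
(¬p3 → (p4 → (p2 → (p2 → (p2 → p2))))): 0 ≤ 1, so result = 1
(p2 → (¬p3 → (p4 → (p2 → (p2 → (p2 → p2)))))): 0.9 ≤ 1, so result = 1
(p4 → (p2 → (¬p3 → (p4 → (p2 → (p2 → (p2 → p2))))))): 0.8 ≤ 1, so result = 1
(p4 → (p4 → (p2 → (¬p3 → (p4 → (p2 → (p2 → (p2 → p2)))))))): 0.8 ≤ 1, so result = 1
(p3 → (p4 → (p4 → (p2 → (¬p3 → (p4 → (p2 → (p2 → (p2 → p2))))))))): 0.1 ≤ 1, so result = 1
(p2 → (p3 → (p4 → (p4 → (p2 → (¬p3 → (p4 → (p2 → (p2 → (p2 → p2)))))))))): 0.9 ≤ 1, so result = 1
(p1 → (p2 → (p3 → (p4 → (p4 → (p2 → (¬p3 → (p4 → (p2 → (p2 → (p2 → p2))))))))))): 0.7 ≤ 1, so result = 1

1.00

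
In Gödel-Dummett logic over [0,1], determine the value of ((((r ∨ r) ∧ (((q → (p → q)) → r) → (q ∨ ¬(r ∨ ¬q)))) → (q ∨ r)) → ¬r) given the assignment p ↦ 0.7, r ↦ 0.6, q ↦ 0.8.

0.00

(r ∨ r) = max(0.6, 0.6) = 0.6
(p → q): 0.7 ≤ 0.8, so result = 1
(q → (p → q)): 0.8 ≤ 1, so result = 1
((q → (p → q)) → r): 1 > 0.6, so result = 0.6
¬q: Gödel ¬ of 0.8 = 0 (operand ≠ 0)
(r ∨ ¬q) = max(0.6, 0) = 0.6
¬(r ∨ ¬q): Gödel ¬ of 0.6 = 0 (operand ≠ 0)
(q ∨ ¬(r ∨ ¬q)) = max(0.8, 0) = 0.8
(((q → (p → q)) → r) → (q ∨ ¬(r ∨ ¬q))): 0.6 ≤ 0.8, so result = 1
((r ∨ r) ∧ (((q → (p → q)) → r) → (q ∨ ¬(r ∨ ¬q)))) = min(0.6, 1) = 0.6
(q ∨ r) = max(0.8, 0.6) = 0.8
(((r ∨ r) ∧ (((q → (p → q)) → r) → (q ∨ ¬(r ∨ ¬q)))) → (q ∨ r)): 0.6 ≤ 0.8, so result = 1
¬r: Gödel ¬ of 0.6 = 0 (operand ≠ 0)
((((r ∨ r) ∧ (((q → (p → q)) → r) → (q ∨ ¬(r ∨ ¬q)))) → (q ∨ r)) → ¬r): 1 > 0, so result = 0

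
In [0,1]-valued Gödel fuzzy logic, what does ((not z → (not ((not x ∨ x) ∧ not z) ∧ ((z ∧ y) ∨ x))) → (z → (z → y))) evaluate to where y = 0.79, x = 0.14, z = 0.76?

not z: Gödel ¬ of 0.76 = 0 (operand ≠ 0)
not x: Gödel ¬ of 0.14 = 0 (operand ≠ 0)
(not x ∨ x) = max(0, 0.14) = 0.14
not z: Gödel ¬ of 0.76 = 0 (operand ≠ 0)
((not x ∨ x) ∧ not z) = min(0.14, 0) = 0
not ((not x ∨ x) ∧ not z): Gödel ¬ of 0 = 1 (operand is 0)
(z ∧ y) = min(0.76, 0.79) = 0.76
((z ∧ y) ∨ x) = max(0.76, 0.14) = 0.76
(not ((not x ∨ x) ∧ not z) ∧ ((z ∧ y) ∨ x)) = min(1, 0.76) = 0.76
(not z → (not ((not x ∨ x) ∧ not z) ∧ ((z ∧ y) ∨ x))): 0 ≤ 0.76, so result = 1
(z → y): 0.76 ≤ 0.79, so result = 1
(z → (z → y)): 0.76 ≤ 1, so result = 1
((not z → (not ((not x ∨ x) ∧ not z) ∧ ((z ∧ y) ∨ x))) → (z → (z → y))): 1 ≤ 1, so result = 1

1.00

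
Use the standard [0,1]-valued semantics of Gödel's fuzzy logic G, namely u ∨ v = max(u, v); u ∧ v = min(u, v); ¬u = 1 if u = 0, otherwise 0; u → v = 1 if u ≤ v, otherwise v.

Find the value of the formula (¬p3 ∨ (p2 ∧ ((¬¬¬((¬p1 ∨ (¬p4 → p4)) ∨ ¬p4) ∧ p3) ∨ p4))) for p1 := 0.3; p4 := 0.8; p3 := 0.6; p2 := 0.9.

¬p3: Gödel ¬ of 0.6 = 0 (operand ≠ 0)
¬p1: Gödel ¬ of 0.3 = 0 (operand ≠ 0)
¬p4: Gödel ¬ of 0.8 = 0 (operand ≠ 0)
(¬p4 → p4): 0 ≤ 0.8, so result = 1
(¬p1 ∨ (¬p4 → p4)) = max(0, 1) = 1
¬p4: Gödel ¬ of 0.8 = 0 (operand ≠ 0)
((¬p1 ∨ (¬p4 → p4)) ∨ ¬p4) = max(1, 0) = 1
¬((¬p1 ∨ (¬p4 → p4)) ∨ ¬p4): Gödel ¬ of 1 = 0 (operand ≠ 0)
¬¬((¬p1 ∨ (¬p4 → p4)) ∨ ¬p4): Gödel ¬ of 0 = 1 (operand is 0)
¬¬¬((¬p1 ∨ (¬p4 → p4)) ∨ ¬p4): Gödel ¬ of 1 = 0 (operand ≠ 0)
(¬¬¬((¬p1 ∨ (¬p4 → p4)) ∨ ¬p4) ∧ p3) = min(0, 0.6) = 0
((¬¬¬((¬p1 ∨ (¬p4 → p4)) ∨ ¬p4) ∧ p3) ∨ p4) = max(0, 0.8) = 0.8
(p2 ∧ ((¬¬¬((¬p1 ∨ (¬p4 → p4)) ∨ ¬p4) ∧ p3) ∨ p4)) = min(0.9, 0.8) = 0.8
(¬p3 ∨ (p2 ∧ ((¬¬¬((¬p1 ∨ (¬p4 → p4)) ∨ ¬p4) ∧ p3) ∨ p4))) = max(0, 0.8) = 0.8

0.80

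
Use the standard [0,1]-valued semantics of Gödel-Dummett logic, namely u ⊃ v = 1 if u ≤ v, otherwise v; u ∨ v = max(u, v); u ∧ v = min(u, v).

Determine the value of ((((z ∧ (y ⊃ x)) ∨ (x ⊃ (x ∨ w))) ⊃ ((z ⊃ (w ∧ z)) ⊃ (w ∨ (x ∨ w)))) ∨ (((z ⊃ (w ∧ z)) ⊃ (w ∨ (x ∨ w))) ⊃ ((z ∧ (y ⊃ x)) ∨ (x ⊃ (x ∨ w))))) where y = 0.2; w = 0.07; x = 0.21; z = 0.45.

(y ⊃ x): 0.2 ≤ 0.21, so result = 1
(z ∧ (y ⊃ x)) = min(0.45, 1) = 0.45
(x ∨ w) = max(0.21, 0.07) = 0.21
(x ⊃ (x ∨ w)): 0.21 ≤ 0.21, so result = 1
((z ∧ (y ⊃ x)) ∨ (x ⊃ (x ∨ w))) = max(0.45, 1) = 1
(w ∧ z) = min(0.07, 0.45) = 0.07
(z ⊃ (w ∧ z)): 0.45 > 0.07, so result = 0.07
(x ∨ w) = max(0.21, 0.07) = 0.21
(w ∨ (x ∨ w)) = max(0.07, 0.21) = 0.21
((z ⊃ (w ∧ z)) ⊃ (w ∨ (x ∨ w))): 0.07 ≤ 0.21, so result = 1
(((z ∧ (y ⊃ x)) ∨ (x ⊃ (x ∨ w))) ⊃ ((z ⊃ (w ∧ z)) ⊃ (w ∨ (x ∨ w)))): 1 ≤ 1, so result = 1
(w ∧ z) = min(0.07, 0.45) = 0.07
(z ⊃ (w ∧ z)): 0.45 > 0.07, so result = 0.07
(x ∨ w) = max(0.21, 0.07) = 0.21
(w ∨ (x ∨ w)) = max(0.07, 0.21) = 0.21
((z ⊃ (w ∧ z)) ⊃ (w ∨ (x ∨ w))): 0.07 ≤ 0.21, so result = 1
(y ⊃ x): 0.2 ≤ 0.21, so result = 1
(z ∧ (y ⊃ x)) = min(0.45, 1) = 0.45
(x ∨ w) = max(0.21, 0.07) = 0.21
(x ⊃ (x ∨ w)): 0.21 ≤ 0.21, so result = 1
((z ∧ (y ⊃ x)) ∨ (x ⊃ (x ∨ w))) = max(0.45, 1) = 1
(((z ⊃ (w ∧ z)) ⊃ (w ∨ (x ∨ w))) ⊃ ((z ∧ (y ⊃ x)) ∨ (x ⊃ (x ∨ w)))): 1 ≤ 1, so result = 1
((((z ∧ (y ⊃ x)) ∨ (x ⊃ (x ∨ w))) ⊃ ((z ⊃ (w ∧ z)) ⊃ (w ∨ (x ∨ w)))) ∨ (((z ⊃ (w ∧ z)) ⊃ (w ∨ (x ∨ w))) ⊃ ((z ∧ (y ⊃ x)) ∨ (x ⊃ (x ∨ w))))) = max(1, 1) = 1

1.00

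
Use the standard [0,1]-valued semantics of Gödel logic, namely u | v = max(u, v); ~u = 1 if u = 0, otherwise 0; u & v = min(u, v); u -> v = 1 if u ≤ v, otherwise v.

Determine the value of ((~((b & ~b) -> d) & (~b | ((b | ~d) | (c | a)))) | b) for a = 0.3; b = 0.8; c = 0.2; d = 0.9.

0.80

~b: Gödel ¬ of 0.8 = 0 (operand ≠ 0)
(b & ~b) = min(0.8, 0) = 0
((b & ~b) -> d): 0 ≤ 0.9, so result = 1
~((b & ~b) -> d): Gödel ¬ of 1 = 0 (operand ≠ 0)
~b: Gödel ¬ of 0.8 = 0 (operand ≠ 0)
~d: Gödel ¬ of 0.9 = 0 (operand ≠ 0)
(b | ~d) = max(0.8, 0) = 0.8
(c | a) = max(0.2, 0.3) = 0.3
((b | ~d) | (c | a)) = max(0.8, 0.3) = 0.8
(~b | ((b | ~d) | (c | a))) = max(0, 0.8) = 0.8
(~((b & ~b) -> d) & (~b | ((b | ~d) | (c | a)))) = min(0, 0.8) = 0
((~((b & ~b) -> d) & (~b | ((b | ~d) | (c | a)))) | b) = max(0, 0.8) = 0.8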